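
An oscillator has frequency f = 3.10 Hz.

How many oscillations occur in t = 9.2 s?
n = f×t = 3.1×9.2 = 28.52 oscillations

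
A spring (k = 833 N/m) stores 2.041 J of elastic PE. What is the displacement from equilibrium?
PE = ½kx² → x = √(2PE/k) = √(2×2.041/833) = 0.07 m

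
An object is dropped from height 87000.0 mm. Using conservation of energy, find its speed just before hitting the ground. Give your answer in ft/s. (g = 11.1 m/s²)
mgh = ½mv² → v = √(2gh) = √(2×11.1×87) = 43.95 m/s = 144.2 ft/s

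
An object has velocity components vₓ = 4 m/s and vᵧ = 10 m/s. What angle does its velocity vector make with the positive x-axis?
θ = arctan(vᵧ/vₓ) = arctan(10/4) = 68.2°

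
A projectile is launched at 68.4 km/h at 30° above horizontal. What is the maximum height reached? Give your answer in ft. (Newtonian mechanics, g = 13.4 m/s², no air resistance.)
H = v₀²sin²(θ)/(2g) (with unit conversion) = 11.05 ft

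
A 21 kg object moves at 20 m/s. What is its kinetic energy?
KE = ½mv² = ½×21×20² = 4200.0 J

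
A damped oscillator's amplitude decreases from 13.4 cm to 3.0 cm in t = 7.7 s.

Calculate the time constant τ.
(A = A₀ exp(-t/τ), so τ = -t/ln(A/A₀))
A/A₀ = 3.0/13.4 = 0.2239; ln(A/A₀) = -1.497
τ = −t/ln(A/A₀) = −7.7/-1.497 = 5.145 s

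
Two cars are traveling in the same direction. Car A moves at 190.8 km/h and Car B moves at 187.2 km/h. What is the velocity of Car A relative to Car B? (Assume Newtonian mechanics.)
v_rel = v_A - v_B = 190.8 - 187.2 = 3.6 km/h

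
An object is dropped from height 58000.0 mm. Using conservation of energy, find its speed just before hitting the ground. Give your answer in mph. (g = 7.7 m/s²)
mgh = ½mv² → v = √(2gh) = √(2×7.7×58) = 29.89 m/s = 66.85 mph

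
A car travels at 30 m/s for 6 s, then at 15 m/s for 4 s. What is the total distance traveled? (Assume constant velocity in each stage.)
d₁ = v₁t₁ = 30 × 6 = 180 m
d₂ = v₂t₂ = 15 × 4 = 60 m
d_total = 180 + 60 = 240 m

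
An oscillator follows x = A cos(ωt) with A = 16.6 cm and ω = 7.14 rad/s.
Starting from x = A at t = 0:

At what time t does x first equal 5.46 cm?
cos(ωt) = x/A = 5.46/16.6 = 0.3289
ωt = arccos(0.3289) = 1.236 rad
t = 1.236/7.14 = 0.1731 s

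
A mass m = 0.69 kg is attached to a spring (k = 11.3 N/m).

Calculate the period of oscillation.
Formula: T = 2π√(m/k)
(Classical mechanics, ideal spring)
T = 2π√(m/k) = 2π√(0.69/11.3) = 1.553 s; f = 1/T = 0.6441 Hz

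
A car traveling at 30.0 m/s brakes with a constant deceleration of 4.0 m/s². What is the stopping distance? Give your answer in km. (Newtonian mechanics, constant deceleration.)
d = v₀² / (2a) (with unit conversion) = 0.1125 km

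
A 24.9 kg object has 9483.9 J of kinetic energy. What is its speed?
KE = ½mv² → v = √(2KE/m) = √(2×9483.9/24.9) = 27.6 m/s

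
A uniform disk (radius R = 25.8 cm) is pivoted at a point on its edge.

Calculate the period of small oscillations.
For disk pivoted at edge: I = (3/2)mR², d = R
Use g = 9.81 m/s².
I/m = (3/2)R² = 0.09985 m²; d = R = 0.258 m
T = 2π√((3/2)R²/(gR)) = 2π√(3R/(2g)) = 1.248 s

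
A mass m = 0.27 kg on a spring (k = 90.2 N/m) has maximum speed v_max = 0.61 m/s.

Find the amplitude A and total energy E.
½mv²_max = ½kA² → A = v_max√(m/k) = 0.61×√(0.27/90.2) = 0.03337 m = 3.337 cm
E = ½mv²_max = ½×0.27×0.61² = 0.05023 J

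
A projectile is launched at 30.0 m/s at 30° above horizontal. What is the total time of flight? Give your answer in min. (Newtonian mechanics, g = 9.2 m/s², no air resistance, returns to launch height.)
T = 2v₀sin(θ)/g (with unit conversion) = 0.05435 min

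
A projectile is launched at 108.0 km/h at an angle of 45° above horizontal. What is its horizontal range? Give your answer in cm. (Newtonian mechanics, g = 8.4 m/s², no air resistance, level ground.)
R = v₀² sin(2θ) / g (with unit conversion) = 10710.0 cm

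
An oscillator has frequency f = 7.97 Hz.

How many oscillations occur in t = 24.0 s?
n = f×t = 7.97×24.0 = 191.3 oscillations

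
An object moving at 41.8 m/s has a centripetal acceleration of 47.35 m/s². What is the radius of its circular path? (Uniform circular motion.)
r = v²/a_c = 41.8²/47.35 = 36.9 m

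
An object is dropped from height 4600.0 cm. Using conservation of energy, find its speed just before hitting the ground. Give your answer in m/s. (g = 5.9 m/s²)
mgh = ½mv² → v = √(2gh) = √(2×5.9×46) = 23.3 m/s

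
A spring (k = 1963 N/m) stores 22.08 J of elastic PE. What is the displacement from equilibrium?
PE = ½kx² → x = √(2PE/k) = √(2×22.08/1963) = 0.15 m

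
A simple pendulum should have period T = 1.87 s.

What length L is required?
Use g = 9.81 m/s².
T = 2π√(L/g) → L = g(T/2π)² = 9.81×(1.87/2π)² = 0.8689 m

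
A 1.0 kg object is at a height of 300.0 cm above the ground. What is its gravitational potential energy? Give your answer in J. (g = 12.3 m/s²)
PE = mgh = 1 kg × 12.3 m/s² × 3 m = 36.9 J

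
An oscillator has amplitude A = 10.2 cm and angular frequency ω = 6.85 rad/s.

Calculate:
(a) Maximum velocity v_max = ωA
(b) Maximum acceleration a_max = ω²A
v_max = ωA = 6.85×0.102 = 0.6987 m/s
a_max = ω²A = 6.85²×0.102 = 4.786 m/s²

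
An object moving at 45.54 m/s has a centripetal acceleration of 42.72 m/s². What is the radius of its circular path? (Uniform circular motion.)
r = v²/a_c = 45.54²/42.72 = 48.55 m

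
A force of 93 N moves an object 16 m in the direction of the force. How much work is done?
W = Fd = 93×16 = 1488.0 J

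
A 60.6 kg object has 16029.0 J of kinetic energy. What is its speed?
KE = ½mv² → v = √(2KE/m) = √(2×16029.0/60.6) = 23.0 m/s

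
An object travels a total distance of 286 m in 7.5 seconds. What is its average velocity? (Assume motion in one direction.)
v_avg = Δd / Δt = 286 / 7.5 = 38.13 m/s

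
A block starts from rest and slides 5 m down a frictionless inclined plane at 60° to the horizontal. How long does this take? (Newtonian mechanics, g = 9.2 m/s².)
a = g sin(θ) = 9.2 × sin(60°) = 7.97 m/s²
t = √(2d/a) = √(2 × 5 / 7.97) = 1.12 s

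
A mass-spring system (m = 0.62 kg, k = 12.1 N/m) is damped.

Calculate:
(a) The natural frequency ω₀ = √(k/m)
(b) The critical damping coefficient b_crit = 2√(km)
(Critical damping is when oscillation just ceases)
ω₀ = √(k/m) = √(12.1/0.62) = 4.418 rad/s
b_crit = 2√(km) = 2√(12.1×0.62) = 5.478 kg/s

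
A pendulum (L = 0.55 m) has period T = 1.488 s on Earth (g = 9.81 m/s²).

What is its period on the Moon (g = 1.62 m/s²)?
T = 2π√(L/g), so T_moon/T_earth = √(g_earth/g_moon)
T_moon = 2π√(0.55/1.62) = 3.661 s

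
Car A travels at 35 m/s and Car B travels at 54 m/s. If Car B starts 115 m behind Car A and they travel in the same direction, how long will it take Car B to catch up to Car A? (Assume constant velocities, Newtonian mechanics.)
Relative speed: v_rel = 54 - 35 = 19 m/s
Time to catch: t = d₀/v_rel = 115/19 = 6.05 s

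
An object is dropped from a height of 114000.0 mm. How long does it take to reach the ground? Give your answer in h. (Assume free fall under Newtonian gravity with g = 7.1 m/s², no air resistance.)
t = √(2h/g) (with unit conversion) = 0.001574 h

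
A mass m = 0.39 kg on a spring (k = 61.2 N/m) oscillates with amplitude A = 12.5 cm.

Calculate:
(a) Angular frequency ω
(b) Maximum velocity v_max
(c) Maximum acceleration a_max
ω = √(k/m) = √(61.2/0.39) = 12.53 rad/s
v_max = ωA = 12.53×0.125 = 1.566 m/s
a_max = ω²A = 12.53²×0.125 = 19.62 m/s²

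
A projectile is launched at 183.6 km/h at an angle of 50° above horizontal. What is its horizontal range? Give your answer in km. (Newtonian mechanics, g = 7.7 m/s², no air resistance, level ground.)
R = v₀² sin(2θ) / g (with unit conversion) = 0.3327 km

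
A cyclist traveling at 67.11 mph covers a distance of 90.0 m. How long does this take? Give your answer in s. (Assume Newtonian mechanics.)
t = d/v (with unit conversion) = 3.0 s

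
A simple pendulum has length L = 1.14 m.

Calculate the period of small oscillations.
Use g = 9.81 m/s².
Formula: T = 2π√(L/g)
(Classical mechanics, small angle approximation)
T = 2π√(L/g) = 2π√(1.14/9.81) = 2.142 s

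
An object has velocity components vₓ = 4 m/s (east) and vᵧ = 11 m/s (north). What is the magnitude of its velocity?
|v| = √(vₓ² + vᵧ²) = √(4² + 11²) = √(137) = 11.7 m/s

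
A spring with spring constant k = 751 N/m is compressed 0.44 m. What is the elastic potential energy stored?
PE = ½kx² = ½×751×0.44² = 72.7 J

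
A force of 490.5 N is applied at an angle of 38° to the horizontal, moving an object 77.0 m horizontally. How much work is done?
W = Fd cosθ = 490.5×77.0×cos(38°) = 29762.0 J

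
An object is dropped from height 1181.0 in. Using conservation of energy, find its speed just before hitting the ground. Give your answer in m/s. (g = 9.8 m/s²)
mgh = ½mv² → v = √(2gh) = √(2×9.8×30) = 24.25 m/s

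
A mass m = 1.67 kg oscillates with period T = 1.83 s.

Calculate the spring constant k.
T = 2π√(m/k) → k = m(2π/T)² = 1.67×(2π/1.83)² = 19.69 N/m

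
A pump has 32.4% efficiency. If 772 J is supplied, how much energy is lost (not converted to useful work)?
W_out = η × W_in = 0.324×772 = 250.13 J
W_lost = W_in − W_out = 772 − 250.13 = 521.87 J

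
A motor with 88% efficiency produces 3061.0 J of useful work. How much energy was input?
W_in = W_out/η = 3061.0/0.88 = 3478.4 J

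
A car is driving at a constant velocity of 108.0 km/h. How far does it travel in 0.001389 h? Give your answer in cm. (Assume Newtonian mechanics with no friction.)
d = vt (with unit conversion) = 15000.0 cm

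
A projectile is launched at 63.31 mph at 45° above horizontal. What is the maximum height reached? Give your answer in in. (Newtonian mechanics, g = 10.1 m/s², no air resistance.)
H = v₀²sin²(θ)/(2g) (with unit conversion) = 780.6 in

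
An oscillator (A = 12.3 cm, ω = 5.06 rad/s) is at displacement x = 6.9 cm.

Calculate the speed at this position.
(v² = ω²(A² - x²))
v = ω√(A² − x²) = 5.06×√(0.123² − 0.069²) = 0.5152 m/s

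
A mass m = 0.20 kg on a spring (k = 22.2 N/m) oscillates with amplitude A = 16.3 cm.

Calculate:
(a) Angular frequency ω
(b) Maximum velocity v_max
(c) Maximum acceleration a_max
ω = √(k/m) = √(22.2/0.2) = 10.54 rad/s
v_max = ωA = 10.54×0.163 = 1.717 m/s
a_max = ω²A = 10.54²×0.163 = 18.09 m/s²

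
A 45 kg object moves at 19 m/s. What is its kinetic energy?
KE = ½mv² = ½×45×19² = 8122.5 J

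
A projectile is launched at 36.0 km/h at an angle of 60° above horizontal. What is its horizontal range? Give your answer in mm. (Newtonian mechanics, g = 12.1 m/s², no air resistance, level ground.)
R = v₀² sin(2θ) / g (with unit conversion) = 7157.0 mm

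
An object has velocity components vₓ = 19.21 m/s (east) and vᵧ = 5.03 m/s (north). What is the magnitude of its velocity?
|v| = √(vₓ² + vᵧ²) = √(19.21² + 5.03²) = √(394.325) = 19.86 m/s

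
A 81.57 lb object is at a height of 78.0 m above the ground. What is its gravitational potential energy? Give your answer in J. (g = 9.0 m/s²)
PE = mgh = 37 kg × 9.0 m/s² × 78 m = 2.597e+04 J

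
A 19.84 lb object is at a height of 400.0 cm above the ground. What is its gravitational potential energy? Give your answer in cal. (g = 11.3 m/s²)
PE = mgh = 8.999 kg × 11.3 m/s² × 4 m = 406.8 J = 97.22 cal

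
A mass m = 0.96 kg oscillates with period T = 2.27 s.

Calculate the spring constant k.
T = 2π√(m/k) → k = m(2π/T)² = 0.96×(2π/2.27)² = 7.355 N/m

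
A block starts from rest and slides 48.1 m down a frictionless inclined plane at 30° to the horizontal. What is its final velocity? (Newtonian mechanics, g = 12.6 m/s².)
a = g sin(θ) = 12.6 × sin(30°) = 6.3 m/s²
v = √(2ad) = √(2 × 6.3 × 48.1) = 24.62 m/s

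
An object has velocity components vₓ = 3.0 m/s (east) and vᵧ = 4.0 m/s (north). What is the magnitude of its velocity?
|v| = √(vₓ² + vᵧ²) = √(3.0² + 4.0²) = √(25) = 5.0 m/s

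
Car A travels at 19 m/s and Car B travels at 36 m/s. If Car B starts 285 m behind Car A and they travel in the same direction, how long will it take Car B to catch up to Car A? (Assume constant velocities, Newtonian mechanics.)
Relative speed: v_rel = 36 - 19 = 17 m/s
Time to catch: t = d₀/v_rel = 285/17 = 16.76 s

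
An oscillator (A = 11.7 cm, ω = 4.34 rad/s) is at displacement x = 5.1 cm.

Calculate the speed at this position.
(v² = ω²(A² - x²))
v = ω√(A² − x²) = 4.34×√(0.117² − 0.051²) = 0.457 m/s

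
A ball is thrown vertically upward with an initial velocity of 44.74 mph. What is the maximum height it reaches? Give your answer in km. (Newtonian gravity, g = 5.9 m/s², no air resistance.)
h_max = v₀²/(2g) (with unit conversion) = 0.0339 km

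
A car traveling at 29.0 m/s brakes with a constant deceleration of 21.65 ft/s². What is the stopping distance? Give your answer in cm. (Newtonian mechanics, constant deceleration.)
d = v₀² / (2a) (with unit conversion) = 6372.0 cm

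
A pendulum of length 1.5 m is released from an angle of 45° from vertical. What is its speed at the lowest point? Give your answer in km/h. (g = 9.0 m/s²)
h = L(1 − cosθ) = 1.5×(1 − cos45°) = 0.4393 m
v = √(2gh) = √(2×9.0×0.4393) = 2.812 m/s = 10.12 km/h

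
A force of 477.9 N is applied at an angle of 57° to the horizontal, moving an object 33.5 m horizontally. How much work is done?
W = Fd cosθ = 477.9×33.5×cos(57°) = 8719.5 J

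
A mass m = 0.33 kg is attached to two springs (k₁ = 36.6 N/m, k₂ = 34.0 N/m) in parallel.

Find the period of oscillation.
k_eq = k₁+k₂ = 70.6 N/m
T = 2π√(m/k_eq) = 2π√(0.33/70.6) = 0.4296 s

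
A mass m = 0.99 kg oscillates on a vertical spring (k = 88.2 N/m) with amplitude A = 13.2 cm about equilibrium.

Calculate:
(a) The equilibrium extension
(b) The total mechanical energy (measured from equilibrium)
x_eq = mg/k = 0.99×9.81/88.2 = 0.1101 m = 11.01 cm
E = ½kA² = ½×88.2×(0.132)² = 0.7684 J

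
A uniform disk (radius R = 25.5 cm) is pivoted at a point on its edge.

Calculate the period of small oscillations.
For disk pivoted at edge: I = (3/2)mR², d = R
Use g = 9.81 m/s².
I/m = (3/2)R² = 0.09754 m²; d = R = 0.255 m
T = 2π√((3/2)R²/(gR)) = 2π√(3R/(2g)) = 1.241 s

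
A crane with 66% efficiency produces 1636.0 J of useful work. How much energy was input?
W_in = W_out/η = 1636.0/0.66 = 2478.8 J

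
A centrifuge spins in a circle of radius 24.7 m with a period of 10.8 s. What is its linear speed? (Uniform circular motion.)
v = 2πr/T = 2π×24.7/10.8 = 14.37 m/s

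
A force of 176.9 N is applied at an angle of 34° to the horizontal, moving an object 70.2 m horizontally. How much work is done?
W = Fd cosθ = 176.9×70.2×cos(34°) = 10295.0 J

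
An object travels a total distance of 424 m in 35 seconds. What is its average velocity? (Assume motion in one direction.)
v_avg = Δd / Δt = 424 / 35 = 12.11 m/s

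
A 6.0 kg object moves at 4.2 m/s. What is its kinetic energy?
KE = ½mv² = ½×6.0×4.2² = 52.92 J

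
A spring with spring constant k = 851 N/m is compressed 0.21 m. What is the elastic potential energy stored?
PE = ½kx² = ½×851×0.21² = 18.76 J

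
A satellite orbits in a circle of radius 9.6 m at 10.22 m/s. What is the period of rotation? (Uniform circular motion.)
T = 2πr/v = 2π×9.6/10.22 = 5.9 s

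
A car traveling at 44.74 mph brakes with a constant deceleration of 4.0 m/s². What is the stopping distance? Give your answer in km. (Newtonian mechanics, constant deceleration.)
d = v₀² / (2a) (with unit conversion) = 0.05 km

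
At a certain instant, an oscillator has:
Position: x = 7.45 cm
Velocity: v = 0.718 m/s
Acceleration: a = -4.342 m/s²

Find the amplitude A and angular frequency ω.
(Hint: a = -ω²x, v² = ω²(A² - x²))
a = −ω²x → ω = √(|a|/x) = √(4.342/0.0745) = 7.634 rad/s
v² = ω²(A² − x²) → A = √(x² + v²/ω²) = √(0.0745² + 0.718²/7.634²) = 0.12 m = 12 cm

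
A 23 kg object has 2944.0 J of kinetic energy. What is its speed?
KE = ½mv² → v = √(2KE/m) = √(2×2944.0/23) = 16.0 m/s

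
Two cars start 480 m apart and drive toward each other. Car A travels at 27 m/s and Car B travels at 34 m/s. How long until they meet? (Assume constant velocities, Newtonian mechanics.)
Combined speed: v_combined = 27 + 34 = 61 m/s
Time to meet: t = d/61 = 480/61 = 7.87 s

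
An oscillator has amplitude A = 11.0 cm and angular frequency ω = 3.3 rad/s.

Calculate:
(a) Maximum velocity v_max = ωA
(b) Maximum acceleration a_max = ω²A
v_max = ωA = 3.3×0.11 = 0.363 m/s
a_max = ω²A = 3.3²×0.11 = 1.198 m/s²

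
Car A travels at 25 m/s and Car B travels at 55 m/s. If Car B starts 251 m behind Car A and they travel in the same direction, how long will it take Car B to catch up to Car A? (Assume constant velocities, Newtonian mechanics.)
Relative speed: v_rel = 55 - 25 = 30 m/s
Time to catch: t = d₀/v_rel = 251/30 = 8.37 s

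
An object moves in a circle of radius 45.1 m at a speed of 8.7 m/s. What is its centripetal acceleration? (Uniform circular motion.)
a_c = v²/r = 8.7²/45.1 = 75.69/45.1 = 1.68 m/s²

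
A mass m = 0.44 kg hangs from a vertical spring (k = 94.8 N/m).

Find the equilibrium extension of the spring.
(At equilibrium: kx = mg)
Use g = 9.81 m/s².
x_eq = mg/k = 0.44×9.81/94.8 = 0.04553 m = 4.553 cm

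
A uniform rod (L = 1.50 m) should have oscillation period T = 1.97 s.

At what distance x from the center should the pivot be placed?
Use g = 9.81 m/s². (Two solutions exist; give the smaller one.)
T = 2π√((L²/12 + x²)/(gx)). Let c = T²g/(4π²) = 0.9644.
x² − cx + L²/12 = 0 → x = (c − √(c² − L²/3))/2 = 0.2701 m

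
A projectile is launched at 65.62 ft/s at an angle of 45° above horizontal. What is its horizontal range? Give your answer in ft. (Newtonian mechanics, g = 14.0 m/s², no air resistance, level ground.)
R = v₀² sin(2θ) / g (with unit conversion) = 93.75 ft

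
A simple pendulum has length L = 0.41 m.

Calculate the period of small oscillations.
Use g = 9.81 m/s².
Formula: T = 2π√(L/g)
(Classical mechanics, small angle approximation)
T = 2π√(L/g) = 2π√(0.41/9.81) = 1.285 s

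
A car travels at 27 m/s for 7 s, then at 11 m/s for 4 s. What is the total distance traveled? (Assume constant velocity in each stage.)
d₁ = v₁t₁ = 27 × 7 = 189 m
d₂ = v₂t₂ = 11 × 4 = 44 m
d_total = 189 + 44 = 233 m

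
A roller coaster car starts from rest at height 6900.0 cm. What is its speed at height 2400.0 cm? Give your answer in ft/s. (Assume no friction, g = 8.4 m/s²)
mgh₁ = ½mv₂² + mgh₂ → v₂ = √(2g(h₁−h₂)) = √(2×8.4×(69−24)) = 27.5 m/s = 90.21 ft/s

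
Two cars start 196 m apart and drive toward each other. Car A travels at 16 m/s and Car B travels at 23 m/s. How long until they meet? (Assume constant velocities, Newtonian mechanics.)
Combined speed: v_combined = 16 + 23 = 39 m/s
Time to meet: t = d/39 = 196/39 = 5.03 s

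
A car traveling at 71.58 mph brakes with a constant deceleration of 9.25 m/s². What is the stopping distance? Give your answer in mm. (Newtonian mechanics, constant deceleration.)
d = v₀² / (2a) (with unit conversion) = 55350.0 mm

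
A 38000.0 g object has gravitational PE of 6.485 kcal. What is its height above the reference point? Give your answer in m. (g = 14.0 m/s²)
PE = mgh → h = PE/(mg) = 2.713e+04 J / (38 kg × 14.0 m/s²) = 51 m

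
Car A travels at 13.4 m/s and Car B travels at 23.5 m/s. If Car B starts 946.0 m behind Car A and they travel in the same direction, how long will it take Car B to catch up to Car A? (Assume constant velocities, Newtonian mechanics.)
Relative speed: v_rel = 23.5 - 13.4 = 10.1 m/s
Time to catch: t = d₀/v_rel = 946.0/10.1 = 93.66 s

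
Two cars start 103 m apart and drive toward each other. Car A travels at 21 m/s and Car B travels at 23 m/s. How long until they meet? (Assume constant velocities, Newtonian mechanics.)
Combined speed: v_combined = 21 + 23 = 44 m/s
Time to meet: t = d/44 = 103/44 = 2.34 s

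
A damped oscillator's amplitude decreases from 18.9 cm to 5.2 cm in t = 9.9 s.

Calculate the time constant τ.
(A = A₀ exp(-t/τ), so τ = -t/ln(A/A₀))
A/A₀ = 5.2/18.9 = 0.2751; ln(A/A₀) = -1.291
τ = −t/ln(A/A₀) = −9.9/-1.291 = 7.671 s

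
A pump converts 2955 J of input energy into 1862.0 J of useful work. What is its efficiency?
η = W_out/W_in = 1862.0/2955 = 0.6301 = 63.01%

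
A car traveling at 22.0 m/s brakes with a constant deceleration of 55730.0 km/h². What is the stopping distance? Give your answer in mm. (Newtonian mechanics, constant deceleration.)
d = v₀² / (2a) (with unit conversion) = 56280.0 mm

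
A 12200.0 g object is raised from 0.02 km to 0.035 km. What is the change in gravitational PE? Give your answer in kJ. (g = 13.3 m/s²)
ΔPE = mg(h₂ − h₁) = 12.2 kg × 13.3 m/s² × (35 − 20) m = 2434 J = 2.434 kJ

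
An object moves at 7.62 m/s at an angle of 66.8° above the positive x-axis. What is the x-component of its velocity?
vₓ = v cos(θ) = 7.62 × cos(66.8°) = 3.0 m/s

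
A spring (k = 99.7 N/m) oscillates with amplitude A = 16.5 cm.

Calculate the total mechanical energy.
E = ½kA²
E = ½kA² = ½×99.7×(0.165)² = 1.357 J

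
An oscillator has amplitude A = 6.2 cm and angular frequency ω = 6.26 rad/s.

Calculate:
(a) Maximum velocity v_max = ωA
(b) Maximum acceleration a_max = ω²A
v_max = ωA = 6.26×0.062 = 0.3881 m/s
a_max = ω²A = 6.26²×0.062 = 2.43 m/s²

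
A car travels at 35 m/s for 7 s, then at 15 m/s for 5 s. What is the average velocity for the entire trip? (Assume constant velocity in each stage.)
d₁ = v₁t₁ = 35 × 7 = 245 m
d₂ = v₂t₂ = 15 × 5 = 75 m
d_total = 320 m, t_total = 12 s
v_avg = d_total/t_total = 320/12 = 26.67 m/s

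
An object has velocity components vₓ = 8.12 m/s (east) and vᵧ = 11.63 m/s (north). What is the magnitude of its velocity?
|v| = √(vₓ² + vᵧ²) = √(8.12² + 11.63²) = √(201.191) = 14.18 m/s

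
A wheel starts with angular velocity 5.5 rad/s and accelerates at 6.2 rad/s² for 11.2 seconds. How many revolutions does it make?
θ = ω₀t + ½αt² = 5.5×11.2 + ½×6.2×11.2² = 450.46 rad
Revolutions = θ/(2π) = 450.46/(2π) = 71.69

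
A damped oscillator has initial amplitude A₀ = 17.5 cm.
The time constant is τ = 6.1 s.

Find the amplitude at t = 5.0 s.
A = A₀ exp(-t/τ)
A = A₀ exp(−t/τ) = 17.5×exp(−5.0/6.1) = 7.71 cm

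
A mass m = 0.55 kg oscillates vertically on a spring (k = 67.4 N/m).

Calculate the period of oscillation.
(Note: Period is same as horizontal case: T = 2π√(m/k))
T = 2π√(m/k) = 2π√(0.55/67.4) = 0.5676 s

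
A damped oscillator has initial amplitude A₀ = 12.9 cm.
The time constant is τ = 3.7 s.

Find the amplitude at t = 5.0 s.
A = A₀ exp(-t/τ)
A = A₀ exp(−t/τ) = 12.9×exp(−5.0/3.7) = 3.34 cm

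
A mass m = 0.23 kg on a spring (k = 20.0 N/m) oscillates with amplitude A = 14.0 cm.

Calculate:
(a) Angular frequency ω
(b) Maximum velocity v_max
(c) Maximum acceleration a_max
ω = √(k/m) = √(20.0/0.23) = 9.325 rad/s
v_max = ωA = 9.325×0.14 = 1.306 m/s
a_max = ω²A = 9.325²×0.14 = 12.17 m/s²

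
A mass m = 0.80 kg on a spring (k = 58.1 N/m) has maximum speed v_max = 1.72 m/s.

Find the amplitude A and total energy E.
½mv²_max = ½kA² → A = v_max√(m/k) = 1.72×√(0.8/58.1) = 0.2018 m = 20.18 cm
E = ½mv²_max = ½×0.8×1.72² = 1.183 J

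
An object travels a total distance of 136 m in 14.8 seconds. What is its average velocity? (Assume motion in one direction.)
v_avg = Δd / Δt = 136 / 14.8 = 9.19 m/s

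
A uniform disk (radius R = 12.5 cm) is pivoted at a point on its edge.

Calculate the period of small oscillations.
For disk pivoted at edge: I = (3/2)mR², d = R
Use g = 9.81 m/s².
I/m = (3/2)R² = 0.02344 m²; d = R = 0.125 m
T = 2π√((3/2)R²/(gR)) = 2π√(3R/(2g)) = 0.8687 s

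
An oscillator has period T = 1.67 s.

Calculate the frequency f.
f = 1/T = 1/1.67 = 0.5988 Hz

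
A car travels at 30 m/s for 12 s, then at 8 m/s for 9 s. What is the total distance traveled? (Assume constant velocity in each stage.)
d₁ = v₁t₁ = 30 × 12 = 360 m
d₂ = v₂t₂ = 8 × 9 = 72 m
d_total = 360 + 72 = 432 m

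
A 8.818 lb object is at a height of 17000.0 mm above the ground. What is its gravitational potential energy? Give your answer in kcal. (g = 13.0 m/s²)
PE = mgh = 4 kg × 13.0 m/s² × 17 m = 884 J = 0.2113 kcal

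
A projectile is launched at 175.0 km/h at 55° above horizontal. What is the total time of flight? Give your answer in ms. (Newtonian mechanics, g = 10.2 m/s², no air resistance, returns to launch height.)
T = 2v₀sin(θ)/g (with unit conversion) = 7808.0 ms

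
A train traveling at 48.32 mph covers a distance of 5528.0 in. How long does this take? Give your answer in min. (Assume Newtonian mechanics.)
t = d/v (with unit conversion) = 0.1083 min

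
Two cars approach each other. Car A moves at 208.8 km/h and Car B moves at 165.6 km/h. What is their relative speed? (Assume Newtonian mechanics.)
v_rel = v_A + v_B = 208.8 + 165.6 = 374.4 km/h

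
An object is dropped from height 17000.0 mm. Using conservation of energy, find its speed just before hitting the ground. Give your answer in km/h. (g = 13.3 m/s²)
mgh = ½mv² → v = √(2gh) = √(2×13.3×17) = 21.26 m/s = 76.55 km/h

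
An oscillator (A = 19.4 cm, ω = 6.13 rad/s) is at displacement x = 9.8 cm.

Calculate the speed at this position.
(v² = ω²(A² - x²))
v = ω√(A² − x²) = 6.13×√(0.194² − 0.098²) = 1.026 m/s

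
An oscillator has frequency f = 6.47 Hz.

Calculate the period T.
T = 1/f = 1/6.47 = 0.1546 s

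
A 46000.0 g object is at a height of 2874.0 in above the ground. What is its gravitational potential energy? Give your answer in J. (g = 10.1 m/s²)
PE = mgh = 46 kg × 10.1 m/s² × 73 m = 3.392e+04 J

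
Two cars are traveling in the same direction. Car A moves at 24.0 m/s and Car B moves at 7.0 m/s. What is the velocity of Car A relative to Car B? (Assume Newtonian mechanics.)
v_rel = v_A - v_B = 24.0 - 7.0 = 17.0 m/s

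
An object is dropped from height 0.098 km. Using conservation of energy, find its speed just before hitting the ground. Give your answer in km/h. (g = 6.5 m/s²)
mgh = ½mv² → v = √(2gh) = √(2×6.5×98) = 35.69 m/s = 128.5 km/h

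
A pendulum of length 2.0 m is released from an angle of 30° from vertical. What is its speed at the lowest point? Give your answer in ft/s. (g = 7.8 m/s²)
h = L(1 − cosθ) = 2.0×(1 − cos30°) = 0.2679 m
v = √(2gh) = √(2×7.8×0.2679) = 2.045 m/s = 6.708 ft/s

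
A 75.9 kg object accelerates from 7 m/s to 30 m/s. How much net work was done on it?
W_net = ΔKE = ½m(v₂² − v₁²) = ½×75.9×(30² − 7²) = 32295.45 J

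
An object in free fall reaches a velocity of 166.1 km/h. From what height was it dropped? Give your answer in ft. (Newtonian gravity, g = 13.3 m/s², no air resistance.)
h = v²/(2g) (with unit conversion) = 262.6 ft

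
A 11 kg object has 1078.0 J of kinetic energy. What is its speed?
KE = ½mv² → v = √(2KE/m) = √(2×1078.0/11) = 14.0 m/s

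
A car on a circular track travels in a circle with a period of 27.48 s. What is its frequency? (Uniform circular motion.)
f = 1/T = 1/27.48 = 0.0364 Hz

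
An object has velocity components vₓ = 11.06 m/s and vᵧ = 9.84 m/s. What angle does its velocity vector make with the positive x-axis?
θ = arctan(vᵧ/vₓ) = arctan(9.84/11.06) = 41.66°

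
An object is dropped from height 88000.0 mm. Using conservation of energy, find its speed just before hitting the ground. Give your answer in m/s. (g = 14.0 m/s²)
mgh = ½mv² → v = √(2gh) = √(2×14.0×88) = 49.64 m/s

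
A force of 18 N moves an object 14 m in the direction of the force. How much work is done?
W = Fd = 18×14 = 252.0 J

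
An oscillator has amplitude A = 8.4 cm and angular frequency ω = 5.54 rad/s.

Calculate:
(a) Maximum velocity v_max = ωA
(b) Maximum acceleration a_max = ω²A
v_max = ωA = 5.54×0.084 = 0.4654 m/s
a_max = ω²A = 5.54²×0.084 = 2.578 m/s²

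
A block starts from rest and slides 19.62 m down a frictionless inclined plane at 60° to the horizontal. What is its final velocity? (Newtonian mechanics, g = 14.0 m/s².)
a = g sin(θ) = 14.0 × sin(60°) = 12.12 m/s²
v = √(2ad) = √(2 × 12.12 × 19.62) = 21.81 m/s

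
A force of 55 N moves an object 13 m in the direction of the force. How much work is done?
W = Fd = 55×13 = 715.0 J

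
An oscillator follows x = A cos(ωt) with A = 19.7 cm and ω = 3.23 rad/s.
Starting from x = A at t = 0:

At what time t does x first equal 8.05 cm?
cos(ωt) = x/A = 8.05/19.7 = 0.4086
ωt = arccos(0.4086) = 1.15 rad
t = 1.15/3.23 = 0.356 s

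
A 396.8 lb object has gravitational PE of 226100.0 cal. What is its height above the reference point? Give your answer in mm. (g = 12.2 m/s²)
PE = mgh → h = PE/(mg) = 9.46e+05 J / (180 kg × 12.2 m/s²) = 430.8 m = 430800.0 mm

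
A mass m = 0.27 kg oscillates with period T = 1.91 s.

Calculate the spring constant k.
T = 2π√(m/k) → k = m(2π/T)² = 0.27×(2π/1.91)² = 2.922 N/m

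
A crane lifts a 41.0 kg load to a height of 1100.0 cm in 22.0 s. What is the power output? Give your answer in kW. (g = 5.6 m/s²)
W = mgh = 41×5.6×11 = 2526 J
P = W/t = 2526/22 = 114.8 W = 0.1148 kW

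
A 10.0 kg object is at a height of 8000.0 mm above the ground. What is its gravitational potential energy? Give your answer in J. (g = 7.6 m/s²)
PE = mgh = 10 kg × 7.6 m/s² × 8 m = 608 J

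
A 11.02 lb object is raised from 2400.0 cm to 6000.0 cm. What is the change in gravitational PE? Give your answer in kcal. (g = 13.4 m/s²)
ΔPE = mg(h₂ − h₁) = 4.999 kg × 13.4 m/s² × (60 − 24) m = 2411 J = 0.5763 kcal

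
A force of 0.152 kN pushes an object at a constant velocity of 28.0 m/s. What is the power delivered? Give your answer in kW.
P = Fv = 152 N × 28 m/s = 4256 W = 4.256 kW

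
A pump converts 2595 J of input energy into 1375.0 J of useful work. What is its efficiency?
η = W_out/W_in = 1375.0/2595 = 0.5299 = 52.99%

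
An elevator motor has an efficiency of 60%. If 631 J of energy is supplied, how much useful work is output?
W_out = η × W_in = 0.6 × 631 = 378.6 J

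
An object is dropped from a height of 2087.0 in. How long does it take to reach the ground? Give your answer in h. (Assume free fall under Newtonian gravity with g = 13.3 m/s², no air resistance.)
t = √(2h/g) (with unit conversion) = 0.0007843 h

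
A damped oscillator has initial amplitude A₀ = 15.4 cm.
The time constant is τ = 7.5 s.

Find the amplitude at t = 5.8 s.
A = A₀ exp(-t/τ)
A = A₀ exp(−t/τ) = 15.4×exp(−5.8/7.5) = 7.107 cm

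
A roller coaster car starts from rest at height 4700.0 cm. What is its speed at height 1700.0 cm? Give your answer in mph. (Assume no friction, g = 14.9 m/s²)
mgh₁ = ½mv₂² + mgh₂ → v₂ = √(2g(h₁−h₂)) = √(2×14.9×(47−17)) = 29.9 m/s = 66.88 mph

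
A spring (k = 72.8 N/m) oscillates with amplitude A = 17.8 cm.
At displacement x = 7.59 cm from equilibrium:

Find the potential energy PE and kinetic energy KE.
E_total = ½kA² = ½×72.8×(0.178)² = 1.153 J
PE = ½kx² = ½×72.8×(0.0759)² = 0.2097 J
KE = E_total − PE = 0.9436 J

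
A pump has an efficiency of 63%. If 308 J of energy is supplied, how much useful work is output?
W_out = η × W_in = 0.63 × 308 = 194.04 J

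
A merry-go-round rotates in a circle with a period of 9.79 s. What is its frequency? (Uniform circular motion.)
f = 1/T = 1/9.79 = 0.1021 Hz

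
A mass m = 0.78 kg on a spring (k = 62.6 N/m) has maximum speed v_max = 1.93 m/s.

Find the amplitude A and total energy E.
½mv²_max = ½kA² → A = v_max√(m/k) = 1.93×√(0.78/62.6) = 0.2154 m = 21.54 cm
E = ½mv²_max = ½×0.78×1.93² = 1.453 J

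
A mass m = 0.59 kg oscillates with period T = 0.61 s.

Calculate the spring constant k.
T = 2π√(m/k) → k = m(2π/T)² = 0.59×(2π/0.61)² = 62.6 N/m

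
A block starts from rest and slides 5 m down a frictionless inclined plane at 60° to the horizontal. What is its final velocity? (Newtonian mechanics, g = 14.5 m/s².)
a = g sin(θ) = 14.5 × sin(60°) = 12.56 m/s²
v = √(2ad) = √(2 × 12.56 × 5) = 11.21 m/s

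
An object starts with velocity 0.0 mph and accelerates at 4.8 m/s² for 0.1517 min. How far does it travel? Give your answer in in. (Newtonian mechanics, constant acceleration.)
d = v₀t + ½at² (with unit conversion) = 7828.0 in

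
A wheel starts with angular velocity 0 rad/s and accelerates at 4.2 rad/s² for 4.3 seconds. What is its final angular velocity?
ω = ω₀ + αt = 0 + 4.2 × 4.3 = 18.06 rad/s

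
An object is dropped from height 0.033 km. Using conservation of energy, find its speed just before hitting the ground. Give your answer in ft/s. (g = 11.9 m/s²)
mgh = ½mv² → v = √(2gh) = √(2×11.9×33) = 28.02 m/s = 91.95 ft/s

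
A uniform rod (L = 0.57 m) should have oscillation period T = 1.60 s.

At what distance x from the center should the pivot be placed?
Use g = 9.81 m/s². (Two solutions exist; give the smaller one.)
T = 2π√((L²/12 + x²)/(gx)). Let c = T²g/(4π²) = 0.6361.
x² − cx + L²/12 = 0 → x = (c − √(c² − L²/3))/2 = 0.04587 m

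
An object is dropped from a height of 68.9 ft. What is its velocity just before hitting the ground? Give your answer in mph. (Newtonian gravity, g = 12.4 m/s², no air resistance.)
v = √(2gh) (with unit conversion) = 51.05 mph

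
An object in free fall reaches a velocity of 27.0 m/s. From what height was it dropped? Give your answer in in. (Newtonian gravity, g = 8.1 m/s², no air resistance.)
h = v²/(2g) (with unit conversion) = 1772.0 in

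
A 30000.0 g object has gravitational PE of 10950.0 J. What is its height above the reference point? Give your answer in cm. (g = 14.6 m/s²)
PE = mgh → h = PE/(mg) = 1.095e+04 J / (30 kg × 14.6 m/s²) = 25 m = 2500.0 cm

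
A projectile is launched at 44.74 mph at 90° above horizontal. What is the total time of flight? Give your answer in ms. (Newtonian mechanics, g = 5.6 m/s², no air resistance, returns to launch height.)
T = 2v₀sin(θ)/g (with unit conversion) = 7143.0 ms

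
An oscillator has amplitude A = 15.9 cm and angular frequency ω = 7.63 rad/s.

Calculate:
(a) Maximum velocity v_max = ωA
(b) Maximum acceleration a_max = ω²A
v_max = ωA = 7.63×0.159 = 1.213 m/s
a_max = ω²A = 7.63²×0.159 = 9.256 m/s²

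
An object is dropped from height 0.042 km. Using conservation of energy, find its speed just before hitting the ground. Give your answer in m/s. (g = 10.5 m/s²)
mgh = ½mv² → v = √(2gh) = √(2×10.5×42) = 29.7 m/s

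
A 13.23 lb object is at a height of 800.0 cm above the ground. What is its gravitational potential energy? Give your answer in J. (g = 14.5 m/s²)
PE = mgh = 6.001 kg × 14.5 m/s² × 8 m = 696.1 J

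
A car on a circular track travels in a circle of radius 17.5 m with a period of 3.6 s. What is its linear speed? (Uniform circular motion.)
v = 2πr/T = 2π×17.5/3.6 = 30.54 m/s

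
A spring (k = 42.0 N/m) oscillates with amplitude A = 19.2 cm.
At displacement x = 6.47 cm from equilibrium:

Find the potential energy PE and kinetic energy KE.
E_total = ½kA² = ½×42.0×(0.192)² = 0.7741 J
PE = ½kx² = ½×42.0×(0.0647)² = 0.08791 J
KE = E_total − PE = 0.6862 J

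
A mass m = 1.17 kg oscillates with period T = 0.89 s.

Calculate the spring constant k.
T = 2π√(m/k) → k = m(2π/T)² = 1.17×(2π/0.89)² = 58.31 N/m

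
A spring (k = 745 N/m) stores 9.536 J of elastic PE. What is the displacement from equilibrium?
PE = ½kx² → x = √(2PE/k) = √(2×9.536/745) = 0.16 m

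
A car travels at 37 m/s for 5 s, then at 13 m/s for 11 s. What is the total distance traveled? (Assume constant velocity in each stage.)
d₁ = v₁t₁ = 37 × 5 = 185 m
d₂ = v₂t₂ = 13 × 11 = 143 m
d_total = 185 + 143 = 328 m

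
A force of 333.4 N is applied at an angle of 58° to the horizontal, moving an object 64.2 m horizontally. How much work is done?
W = Fd cosθ = 333.4×64.2×cos(58°) = 11343.0 J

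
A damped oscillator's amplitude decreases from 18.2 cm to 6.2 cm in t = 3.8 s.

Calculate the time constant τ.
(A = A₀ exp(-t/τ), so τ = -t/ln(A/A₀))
A/A₀ = 6.2/18.2 = 0.3407; ln(A/A₀) = -1.077
τ = −t/ln(A/A₀) = −3.8/-1.077 = 3.529 s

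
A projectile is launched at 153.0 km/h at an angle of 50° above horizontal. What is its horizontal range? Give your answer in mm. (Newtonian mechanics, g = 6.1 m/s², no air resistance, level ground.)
R = v₀² sin(2θ) / g (with unit conversion) = 291600.0 mm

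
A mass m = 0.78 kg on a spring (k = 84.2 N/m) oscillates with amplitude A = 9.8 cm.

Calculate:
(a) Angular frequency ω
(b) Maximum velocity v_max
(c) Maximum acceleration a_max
ω = √(k/m) = √(84.2/0.78) = 10.39 rad/s
v_max = ωA = 10.39×0.098 = 1.018 m/s
a_max = ω²A = 10.39²×0.098 = 10.58 m/s²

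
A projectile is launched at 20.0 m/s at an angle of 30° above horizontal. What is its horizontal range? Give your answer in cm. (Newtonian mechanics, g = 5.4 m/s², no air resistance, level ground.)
R = v₀² sin(2θ) / g (with unit conversion) = 6415.0 cm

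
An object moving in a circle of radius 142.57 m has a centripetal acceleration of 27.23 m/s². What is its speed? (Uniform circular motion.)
v = √(a_c × r) = √(27.23 × 142.57) = 62.31 m/s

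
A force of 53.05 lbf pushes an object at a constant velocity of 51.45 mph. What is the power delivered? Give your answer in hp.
P = Fv = 236 N × 23 m/s = 5428 W = 7.278 hp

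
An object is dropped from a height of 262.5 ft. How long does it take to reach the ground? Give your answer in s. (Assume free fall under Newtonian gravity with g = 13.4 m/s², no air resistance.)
t = √(2h/g) (with unit conversion) = 3.456 s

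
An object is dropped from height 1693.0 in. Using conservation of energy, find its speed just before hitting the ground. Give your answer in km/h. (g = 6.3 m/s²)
mgh = ½mv² → v = √(2gh) = √(2×6.3×43) = 23.28 m/s = 83.8 km/h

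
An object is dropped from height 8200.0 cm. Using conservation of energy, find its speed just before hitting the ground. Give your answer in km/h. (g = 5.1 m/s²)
mgh = ½mv² → v = √(2gh) = √(2×5.1×82) = 28.92 m/s = 104.1 km/h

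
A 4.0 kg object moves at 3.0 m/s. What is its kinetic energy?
KE = ½mv² = ½×4.0×3.0² = 18.0 J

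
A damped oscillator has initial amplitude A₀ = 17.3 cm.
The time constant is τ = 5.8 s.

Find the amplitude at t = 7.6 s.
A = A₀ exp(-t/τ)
A = A₀ exp(−t/τ) = 17.3×exp(−7.6/5.8) = 4.666 cm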